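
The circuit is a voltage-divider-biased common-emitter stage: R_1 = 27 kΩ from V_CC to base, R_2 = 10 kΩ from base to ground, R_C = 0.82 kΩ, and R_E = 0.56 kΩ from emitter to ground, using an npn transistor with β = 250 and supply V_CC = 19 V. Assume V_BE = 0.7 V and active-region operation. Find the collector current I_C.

Thevenize the base divider: V_Th = V_CC·R_2/(R_1+R_2) = 19×10/37 = 5.14 V, R_Th = R_1‖R_2 = 7.3 kΩ.
Base-emitter loop: V_Th = I_B·R_Th + V_BE + (β+1)I_B·R_E, so I_B = (5.14 − 0.7) / (7.3 + 251×0.56) = 0.03 mA.
I_C = β·I_B = 250×0.03 = 7.5 mA, and I_E = (β+1)I_B = 7.53 mA.
V_CE = V_CC − I_C·R_C − I_E·R_E = 19 − 7.5×0.82 − 7.53×0.56 = 8.63 V.
V_CE = 8.63 V > 0.2 V confirms active-region operation.

I_C ≈ 7.5 mA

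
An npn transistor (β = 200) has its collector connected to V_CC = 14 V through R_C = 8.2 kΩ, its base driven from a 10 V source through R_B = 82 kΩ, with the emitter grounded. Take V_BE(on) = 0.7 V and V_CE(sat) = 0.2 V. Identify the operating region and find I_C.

saturation; I_C ≈ 1.7 mA

Assume active: I_B = (10 − 0.7)/82 = 0.113 mA, giving I_C = β·I_B = 22.7 mA.
But then V_CE = 14 − 22.7×8.2 = -172 V < V_CE(sat) = 0.2 V — impossible in the active region.
So the transistor is saturated. With V_CE = 0.2 V, I_C = (V_CC − 0.2)/R_C = 13.8/8.2 = 1.68 mA.
Check: β·I_B = 22.7 mA > I_C = 1.68 mA, confirming saturation.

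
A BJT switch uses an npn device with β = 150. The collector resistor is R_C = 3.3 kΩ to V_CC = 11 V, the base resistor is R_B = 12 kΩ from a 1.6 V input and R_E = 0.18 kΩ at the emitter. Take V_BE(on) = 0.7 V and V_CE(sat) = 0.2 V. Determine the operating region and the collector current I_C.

Assume active: I_B = (1.6 − 0.7)/(12 + 151×0.18) = 0.023 mA, I_C = β·I_B = 3.45 mA.
Then V_CE = 11 − 3.45×3.3 − 3.47×0.18 = -0.995 V < 0.2 V — the active assumption fails.
Re-solve with V_CE = 0.2 V. KCL at the emitter: V_E/R_E = (V_BB−0.7−V_E)/R_B + (V_CC−0.2−V_E)/R_C, giving V_E = 0.563 V.
I_C = (V_CC − 0.2 − V_E)/R_C = (10.8 − 0.563)/3.3 = 3.1 mA.
Check: I_B = (0.9 − 0.563)/12 = 0.028 mA, and β·I_B = 4.21 mA > I_C, confirming saturation.

saturation; I_C ≈ 3.1 mA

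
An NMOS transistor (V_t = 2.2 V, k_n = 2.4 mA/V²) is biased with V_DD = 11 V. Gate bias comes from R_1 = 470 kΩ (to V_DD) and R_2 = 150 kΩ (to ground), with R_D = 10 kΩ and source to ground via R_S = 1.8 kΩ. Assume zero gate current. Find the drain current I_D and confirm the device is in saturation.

V_G = V_DD·R_2/(R_1+R_2) = 11×150/620 = 2.66 V.
Assume saturation: I_D = (k_n/2)(V_GS − V_t)² with V_GS = V_G − I_D·R_S = 2.66 − 1.8·I_D.
Substituting gives 3.89·I_D² − 2.99·I_D + 0.255 = 0, with roots I_D = 0.0977 or 0.672 mA.
The root I_D = 0.672 mA gives V_GS = 1.45 V ≤ V_t, so take I_D = 0.0977 mA.
Then V_GS = 2.49 V and V_DS = V_DD − I_D(R_D+R_S) = 11 − 0.0977×11.8 = 9.85 V.
Saturation requires V_DS ≥ V_GS − V_t = 0.285 V; 9.85 ≥ 0.285 ✓.

I_D ≈ 0.098 mA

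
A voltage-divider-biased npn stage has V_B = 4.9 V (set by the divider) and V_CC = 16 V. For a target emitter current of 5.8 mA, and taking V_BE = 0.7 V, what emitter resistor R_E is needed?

V_E = V_B − V_BE = 4.9 − 0.7 = 4.2 V.
R_E = V_E / I_E = 4.2 / 5.8 = 0.724 kΩ.

R_E ≈ 0.72 kΩ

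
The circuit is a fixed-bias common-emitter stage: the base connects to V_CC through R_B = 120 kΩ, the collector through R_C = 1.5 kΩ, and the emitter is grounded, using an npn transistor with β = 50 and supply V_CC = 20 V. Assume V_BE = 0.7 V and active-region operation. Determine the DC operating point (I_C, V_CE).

I_C ≈ 8 mA, V_CE ≈ 7.9 V

Base loop: V_CC = I_B·R_B + V_BE, so I_B = (20 − 0.7)/120 kΩ = 0.161 mA.
In the active region I_C = β·I_B = 50 × 0.161 = 8.04 mA.
Collector loop: V_CE = V_CC − I_C·R_C = 20 − 8.04×1.5 = 7.94 V.
Since V_CE = 7.94 V > V_CE(sat) ≈ 0.2 V, the transistor is in the active region as assumed.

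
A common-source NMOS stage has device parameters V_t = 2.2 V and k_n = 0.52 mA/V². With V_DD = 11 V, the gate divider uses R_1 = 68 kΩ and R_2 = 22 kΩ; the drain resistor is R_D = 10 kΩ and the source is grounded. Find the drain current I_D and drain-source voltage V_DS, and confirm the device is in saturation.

V_G = V_DD·R_2/(R_1+R_2) = 11×22/90 = 2.69 V. With the source grounded, V_GS = V_G = 2.69 V.
Assume saturation: I_D = (k_n/2)(V_GS − V_t)² = (0.52/2)×(2.69 − 2.2)² = 0.26×0.489² = 0.0621 mA.
V_DS = V_DD − I_D·R_D = 11 − 0.0621×10 = 10.4 V.
Saturation requires V_DS ≥ V_GS − V_t = 0.489 V; 10.4 ≥ 0.489 ✓.

I_D ≈ 0.062 mA, V_DS ≈ 10 V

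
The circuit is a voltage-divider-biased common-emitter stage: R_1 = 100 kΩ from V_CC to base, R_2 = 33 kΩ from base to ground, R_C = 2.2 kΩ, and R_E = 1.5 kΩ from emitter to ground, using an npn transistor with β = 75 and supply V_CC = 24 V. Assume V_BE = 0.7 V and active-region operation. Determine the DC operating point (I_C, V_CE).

I_C ≈ 2.8 mA, V_CE ≈ 13 V

Thevenize the base divider: V_Th = V_CC·R_2/(R_1+R_2) = 24×33/133 = 5.95 V, R_Th = R_1‖R_2 = 24.8 kΩ.
Base-emitter loop: V_Th = I_B·R_Th + V_BE + (β+1)I_B·R_E, so I_B = (5.95 − 0.7) / (24.8 + 76×1.5) = 0.0379 mA.
I_C = β·I_B = 75×0.0379 = 2.84 mA, and I_E = (β+1)I_B = 2.88 mA.
V_CE = V_CC − I_C·R_C − I_E·R_E = 24 − 2.84×2.2 − 2.88×1.5 = 13.4 V.
V_CE = 13.4 V > 0.2 V confirms active-region operation.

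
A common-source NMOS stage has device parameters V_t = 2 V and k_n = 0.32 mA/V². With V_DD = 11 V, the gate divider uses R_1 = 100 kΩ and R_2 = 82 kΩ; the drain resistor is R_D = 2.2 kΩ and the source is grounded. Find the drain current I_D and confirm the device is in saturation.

V_G = V_DD·R_2/(R_1+R_2) = 11×82/182 = 4.96 V. With the source grounded, V_GS = V_G = 4.96 V.
Assume saturation: I_D = (k_n/2)(V_GS − V_t)² = (0.32/2)×(4.96 − 2)² = 0.16×2.96² = 1.4 mA.
V_DS = V_DD − I_D·R_D = 11 − 1.4×2.2 = 7.92 V.
Saturation requires V_DS ≥ V_GS − V_t = 2.96 V; 7.92 ≥ 2.96 ✓.

I_D ≈ 1.4 mA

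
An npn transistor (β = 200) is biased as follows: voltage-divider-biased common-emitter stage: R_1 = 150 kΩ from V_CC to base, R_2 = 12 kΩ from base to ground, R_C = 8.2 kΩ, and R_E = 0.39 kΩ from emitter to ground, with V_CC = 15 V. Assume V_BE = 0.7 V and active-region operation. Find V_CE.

V_CE ≈ 7.1 V

Thevenize the base divider: V_Th = V_CC·R_2/(R_1+R_2) = 15×12/162 = 1.11 V, R_Th = R_1‖R_2 = 11.1 kΩ.
Base-emitter loop: V_Th = I_B·R_Th + V_BE + (β+1)I_B·R_E, so I_B = (1.11 − 0.7) / (11.1 + 201×0.39) = 0.00459 mA.
I_C = β·I_B = 200×0.00459 = 0.919 mA, and I_E = (β+1)I_B = 0.923 mA.
V_CE = V_CC − I_C·R_C − I_E·R_E = 15 − 0.919×8.2 − 0.923×0.39 = 7.11 V.
V_CE = 7.11 V > 0.2 V confirms active-region operation.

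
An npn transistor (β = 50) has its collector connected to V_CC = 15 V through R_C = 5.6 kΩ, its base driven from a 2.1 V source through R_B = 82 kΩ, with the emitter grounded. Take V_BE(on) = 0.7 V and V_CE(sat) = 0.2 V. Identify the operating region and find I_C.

active; I_C ≈ 0.85 mA

Assume active. Base-emitter loop: I_B = (V_BB − V_BE)/R_B = (2.1 − 0.7)/82 = 0.0171 mA.
I_C = β·I_B = 50×0.0171 = 0.854 mA.
V_CE = V_CC − I_C·R_C = 15 − 0.854×5.6 = 10.2 V > V_CE(sat), so the active-region assumption holds.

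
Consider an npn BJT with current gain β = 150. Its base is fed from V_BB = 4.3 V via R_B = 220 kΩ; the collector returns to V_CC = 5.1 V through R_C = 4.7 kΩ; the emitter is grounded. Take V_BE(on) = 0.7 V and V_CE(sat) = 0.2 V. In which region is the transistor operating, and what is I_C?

Assume active: I_B = (4.3 − 0.7)/220 = 0.0164 mA, giving I_C = β·I_B = 2.45 mA.
But then V_CE = 5.1 − 2.45×4.7 = -6.44 V < V_CE(sat) = 0.2 V — impossible in the active region.
So the transistor is saturated. With V_CE = 0.2 V, I_C = (V_CC − 0.2)/R_C = 4.9/4.7 = 1.04 mA.
Check: β·I_B = 2.45 mA > I_C = 1.04 mA, confirming saturation.

saturation; I_C ≈ 1 mA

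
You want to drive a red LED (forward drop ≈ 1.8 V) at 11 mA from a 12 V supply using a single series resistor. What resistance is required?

R ≈ 0.93 kΩ

The resistor drops V_S − V_D = 12 − 1.8 = 10.2 V at 11 mA.
R = 10.2 V / 11 mA = 0.927 kΩ.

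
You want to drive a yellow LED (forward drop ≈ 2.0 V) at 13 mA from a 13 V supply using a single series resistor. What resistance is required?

R ≈ 0.85 kΩ

The resistor drops V_S − V_D = 13 − 2.0 = 11 V at 13 mA.
R = 11 V / 13 mA = 0.846 kΩ.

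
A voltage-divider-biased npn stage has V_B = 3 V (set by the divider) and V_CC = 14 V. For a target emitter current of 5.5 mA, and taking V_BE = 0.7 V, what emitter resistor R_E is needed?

R_E ≈ 0.42 kΩ

V_E = V_B − V_BE = 3 − 0.7 = 2.3 V.
R_E = V_E / I_E = 2.3 / 5.5 = 0.418 kΩ.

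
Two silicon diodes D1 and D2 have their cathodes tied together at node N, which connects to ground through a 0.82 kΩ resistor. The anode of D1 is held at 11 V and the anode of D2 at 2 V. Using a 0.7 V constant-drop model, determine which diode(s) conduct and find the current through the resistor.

Assume both conduct. Then node N would need to be at both 11−0.7 = 10.3 V and 2−0.7 = 1.3 V, which is impossible.
Assume only D1 conducts: V_N = 11 − 0.7 = 10.3 V, so I_R = 10.3/0.82 = 12.6 mA.
Check D2: its anode-to-cathode voltage is 2 − 10.3 = -8.3 V < 0.7 V, so it is off. The assumption is consistent.

Only D1 conducts; I_R ≈ 13 mA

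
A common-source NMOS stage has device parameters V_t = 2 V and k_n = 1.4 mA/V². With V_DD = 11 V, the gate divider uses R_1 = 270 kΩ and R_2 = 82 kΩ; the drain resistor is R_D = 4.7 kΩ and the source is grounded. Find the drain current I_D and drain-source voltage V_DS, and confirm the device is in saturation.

V_G = V_DD·R_2/(R_1+R_2) = 11×82/352 = 2.56 V. With the source grounded, V_GS = V_G = 2.56 V.
Assume saturation: I_D = (k_n/2)(V_GS − V_t)² = (1.4/2)×(2.56 − 2)² = 0.7×0.562² = 0.221 mA.
V_DS = V_DD − I_D·R_D = 11 − 0.221×4.7 = 9.96 V.
Saturation requires V_DS ≥ V_GS − V_t = 0.562 V; 9.96 ≥ 0.562 ✓.

I_D ≈ 0.22 mA, V_DS ≈ 10 V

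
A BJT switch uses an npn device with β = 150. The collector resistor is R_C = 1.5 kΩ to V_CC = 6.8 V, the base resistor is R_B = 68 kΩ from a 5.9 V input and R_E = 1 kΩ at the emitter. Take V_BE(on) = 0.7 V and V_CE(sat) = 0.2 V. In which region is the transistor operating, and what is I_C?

Assume active: I_B = (5.9 − 0.7)/(68 + 151×1) = 0.0237 mA, I_C = β·I_B = 3.56 mA.
Then V_CE = 6.8 − 3.56×1.5 − 3.59×1 = -2.13 V < 0.2 V — the active assumption fails.
Re-solve with V_CE = 0.2 V. KCL at the emitter: V_E/R_E = (V_BB−0.7−V_E)/R_B + (V_CC−0.2−V_E)/R_C, giving V_E = 2.66 V.
I_C = (V_CC − 0.2 − V_E)/R_C = (6.6 − 2.66)/1.5 = 2.63 mA.
Check: I_B = (5.2 − 2.66)/68 = 0.0373 mA, and β·I_B = 5.6 mA > I_C, confirming saturation.

saturation; I_C ≈ 2.6 mA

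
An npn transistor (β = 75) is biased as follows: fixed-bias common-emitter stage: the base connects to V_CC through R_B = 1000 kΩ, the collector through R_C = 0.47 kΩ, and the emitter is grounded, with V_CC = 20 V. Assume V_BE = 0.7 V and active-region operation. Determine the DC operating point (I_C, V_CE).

I_C ≈ 1.4 mA, V_CE ≈ 19 V

Base loop: V_CC = I_B·R_B + V_BE, so I_B = (20 − 0.7)/1000 kΩ = 0.0193 mA.
In the active region I_C = β·I_B = 75 × 0.0193 = 1.45 mA.
Collector loop: V_CE = V_CC − I_C·R_C = 20 − 1.45×0.47 = 19.3 V.
Since V_CE = 19.3 V > V_CE(sat) ≈ 0.2 V, the transistor is in the active region as assumed.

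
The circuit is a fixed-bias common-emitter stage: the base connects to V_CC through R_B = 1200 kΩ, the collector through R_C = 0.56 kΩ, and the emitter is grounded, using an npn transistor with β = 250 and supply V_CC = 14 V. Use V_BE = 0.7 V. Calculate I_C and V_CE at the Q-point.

Base loop: V_CC = I_B·R_B + V_BE, so I_B = (14 − 0.7)/1200 kΩ = 0.0111 mA.
In the active region I_C = β·I_B = 250 × 0.0111 = 2.77 mA.
Collector loop: V_CE = V_CC − I_C·R_C = 14 − 2.77×0.56 = 12.4 V.
Since V_CE = 12.4 V > V_CE(sat) ≈ 0.2 V, the transistor is in the active region as assumed.

I_C ≈ 2.8 mA, V_CE ≈ 12 V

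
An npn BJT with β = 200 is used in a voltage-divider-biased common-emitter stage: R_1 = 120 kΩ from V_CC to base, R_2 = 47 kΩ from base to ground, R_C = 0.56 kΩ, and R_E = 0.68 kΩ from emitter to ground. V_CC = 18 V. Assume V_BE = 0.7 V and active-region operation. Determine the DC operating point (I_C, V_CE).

Thevenize the base divider: V_Th = V_CC·R_2/(R_1+R_2) = 18×47/167 = 5.07 V, R_Th = R_1‖R_2 = 33.8 kΩ.
Base-emitter loop: V_Th = I_B·R_Th + V_BE + (β+1)I_B·R_E, so I_B = (5.07 − 0.7) / (33.8 + 201×0.68) = 0.0256 mA.
I_C = β·I_B = 200×0.0256 = 5.12 mA, and I_E = (β+1)I_B = 5.15 mA.
V_CE = V_CC − I_C·R_C − I_E·R_E = 18 − 5.12×0.56 − 5.15×0.68 = 11.6 V.
V_CE = 11.6 V > 0.2 V confirms active-region operation.

I_C ≈ 5.1 mA, V_CE ≈ 12 V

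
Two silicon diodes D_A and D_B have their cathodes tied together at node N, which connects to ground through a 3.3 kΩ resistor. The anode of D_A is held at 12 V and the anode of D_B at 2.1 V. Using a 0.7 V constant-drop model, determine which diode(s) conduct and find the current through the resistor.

Only D_A conducts; I_R ≈ 3.4 mA

Assume both conduct. Then node N would need to be at both 12−0.7 = 11.3 V and 2.1−0.7 = 1.4 V, which is impossible.
Assume only D_A conducts: V_N = 12 − 0.7 = 11.3 V, so I_R = 11.3/3.3 = 3.42 mA.
Check D_B: its anode-to-cathode voltage is 2.1 − 11.3 = -9.2 V < 0.7 V, so it is off. The assumption is consistent.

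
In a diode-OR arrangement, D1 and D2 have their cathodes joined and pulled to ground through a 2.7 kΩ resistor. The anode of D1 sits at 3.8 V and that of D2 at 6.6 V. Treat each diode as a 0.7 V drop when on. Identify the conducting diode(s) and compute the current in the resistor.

Only D2 conducts; I_R ≈ 2.2 mA

Assume both conduct. Then node N would need to be at both 3.8−0.7 = 3.1 V and 6.6−0.7 = 5.9 V, which is impossible.
Assume only D2 conducts: V_N = 6.6 − 0.7 = 5.9 V, so I_R = 5.9/2.7 = 2.19 mA.
Check D1: its anode-to-cathode voltage is 3.8 − 5.9 = -2.1 V < 0.7 V, so it is off. The assumption is consistent.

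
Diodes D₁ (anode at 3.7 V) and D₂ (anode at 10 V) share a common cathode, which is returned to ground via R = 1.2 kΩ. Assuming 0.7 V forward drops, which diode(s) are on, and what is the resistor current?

Assume both conduct. Then node N would need to be at both 3.7−0.7 = 3 V and 10−0.7 = 9.3 V, which is impossible.
Assume only D₂ conducts: V_N = 10 − 0.7 = 9.3 V, so I_R = 9.3/1.2 = 7.75 mA.
Check D₁: its anode-to-cathode voltage is 3.7 − 9.3 = -5.6 V < 0.7 V, so it is off. The assumption is consistent.

Only D₂ conducts; I_R ≈ 7.8 mA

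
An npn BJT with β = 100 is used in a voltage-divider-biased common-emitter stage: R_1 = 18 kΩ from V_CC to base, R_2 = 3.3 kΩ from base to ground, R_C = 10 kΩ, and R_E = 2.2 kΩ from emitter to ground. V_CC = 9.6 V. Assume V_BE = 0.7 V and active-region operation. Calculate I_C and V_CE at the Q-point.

I_C ≈ 0.35 mA, V_CE ≈ 5.3 V

Thevenize the base divider: V_Th = V_CC·R_2/(R_1+R_2) = 9.6×3.3/21.3 = 1.49 V, R_Th = R_1‖R_2 = 2.79 kΩ.
Base-emitter loop: V_Th = I_B·R_Th + V_BE + (β+1)I_B·R_E, so I_B = (1.49 − 0.7) / (2.79 + 101×2.2) = 0.0035 mA.
I_C = β·I_B = 100×0.0035 = 0.35 mA, and I_E = (β+1)I_B = 0.353 mA.
V_CE = V_CC − I_C·R_C − I_E·R_E = 9.6 − 0.35×10 − 0.353×2.2 = 5.32 V.
V_CE = 5.32 V > 0.2 V confirms active-region operation.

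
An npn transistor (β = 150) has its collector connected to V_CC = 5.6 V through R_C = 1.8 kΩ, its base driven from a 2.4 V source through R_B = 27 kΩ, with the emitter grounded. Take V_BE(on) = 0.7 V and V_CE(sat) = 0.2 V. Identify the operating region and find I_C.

Assume active: I_B = (2.4 − 0.7)/27 = 0.063 mA, giving I_C = β·I_B = 9.44 mA.
But then V_CE = 5.6 − 9.44×1.8 = -11.4 V < V_CE(sat) = 0.2 V — impossible in the active region.
So the transistor is saturated. With V_CE = 0.2 V, I_C = (V_CC − 0.2)/R_C = 5.4/1.8 = 3 mA.
Check: β·I_B = 9.44 mA > I_C = 3 mA, confirming saturation.

saturation; I_C ≈ 3 mA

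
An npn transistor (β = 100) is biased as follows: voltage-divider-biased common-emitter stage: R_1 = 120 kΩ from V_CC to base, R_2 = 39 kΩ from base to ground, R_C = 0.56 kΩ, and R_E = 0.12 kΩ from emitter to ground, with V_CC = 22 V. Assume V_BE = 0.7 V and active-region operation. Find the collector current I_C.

Thevenize the base divider: V_Th = V_CC·R_2/(R_1+R_2) = 22×39/159 = 5.4 V, R_Th = R_1‖R_2 = 29.4 kΩ.
Base-emitter loop: V_Th = I_B·R_Th + V_BE + (β+1)I_B·R_E, so I_B = (5.4 − 0.7) / (29.4 + 101×0.12) = 0.113 mA.
I_C = β·I_B = 100×0.113 = 11.3 mA, and I_E = (β+1)I_B = 11.4 mA.
V_CE = V_CC − I_C·R_C − I_E·R_E = 22 − 11.3×0.56 − 11.4×0.12 = 14.3 V.
V_CE = 14.3 V > 0.2 V confirms active-region operation.

I_C ≈ 11 mA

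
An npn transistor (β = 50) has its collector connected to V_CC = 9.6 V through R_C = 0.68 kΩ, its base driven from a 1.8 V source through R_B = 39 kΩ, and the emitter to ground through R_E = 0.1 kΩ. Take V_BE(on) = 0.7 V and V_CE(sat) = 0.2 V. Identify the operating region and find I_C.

Assume active. Base-emitter loop: I_B = (V_BB − V_BE)/(R_B + (β+1)R_E) = (1.8 − 0.7)/(39 + 51×0.1) = 0.0249 mA.
I_C = β·I_B = 50×0.0249 = 1.25 mA.
V_CE = V_CC − I_C·R_C − I_E·R_E = 9.6 − 1.25×0.68 − 1.27×0.1 = 8.62 V > V_CE(sat), so the active-region assumption holds.

active; I_C ≈ 1.2 mA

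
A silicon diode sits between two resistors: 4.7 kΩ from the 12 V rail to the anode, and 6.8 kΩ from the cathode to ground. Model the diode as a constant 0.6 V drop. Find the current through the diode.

I ≈ 0.99 mA

The two resistors are in series with the diode, so KVL gives 12 = I·4.7 + 0.6 + I·6.8.
I = (12 − 0.6) / (4.7 + 6.8) kΩ = 11.4 / 11.5 = 0.991 mA.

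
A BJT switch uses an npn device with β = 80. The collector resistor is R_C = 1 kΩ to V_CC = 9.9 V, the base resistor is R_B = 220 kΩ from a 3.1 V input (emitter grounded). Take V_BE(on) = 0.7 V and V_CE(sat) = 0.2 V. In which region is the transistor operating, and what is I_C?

Assume active. Base-emitter loop: I_B = (V_BB − V_BE)/R_B = (3.1 − 0.7)/220 = 0.0109 mA.
I_C = β·I_B = 80×0.0109 = 0.873 mA.
V_CE = V_CC − I_C·R_C = 9.9 − 0.873×1 = 9.03 V > V_CE(sat), so the active-region assumption holds.

active; I_C ≈ 0.87 mA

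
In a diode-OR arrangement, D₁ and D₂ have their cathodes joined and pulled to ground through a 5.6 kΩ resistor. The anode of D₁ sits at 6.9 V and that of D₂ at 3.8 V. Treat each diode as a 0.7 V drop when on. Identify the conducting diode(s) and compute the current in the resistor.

Only D₁ conducts; I_R ≈ 1.1 mA

Assume both conduct. Then node N would need to be at both 6.9−0.7 = 6.2 V and 3.8−0.7 = 3.1 V, which is impossible.
Assume only D₁ conducts: V_N = 6.9 − 0.7 = 6.2 V, so I_R = 6.2/5.6 = 1.11 mA.
Check D₂: its anode-to-cathode voltage is 3.8 − 6.2 = -2.4 V < 0.7 V, so it is off. The assumption is consistent.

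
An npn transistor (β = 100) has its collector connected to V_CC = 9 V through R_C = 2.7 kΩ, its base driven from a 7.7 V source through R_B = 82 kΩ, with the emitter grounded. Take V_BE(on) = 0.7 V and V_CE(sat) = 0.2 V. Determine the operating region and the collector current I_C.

saturation; I_C ≈ 3.3 mA

Assume active: I_B = (7.7 − 0.7)/82 = 0.0854 mA, giving I_C = β·I_B = 8.54 mA.
But then V_CE = 9 − 8.54×2.7 = -14 V < V_CE(sat) = 0.2 V — impossible in the active region.
So the transistor is saturated. With V_CE = 0.2 V, I_C = (V_CC − 0.2)/R_C = 8.8/2.7 = 3.26 mA.
Check: β·I_B = 8.54 mA > I_C = 3.26 mA, confirming saturation.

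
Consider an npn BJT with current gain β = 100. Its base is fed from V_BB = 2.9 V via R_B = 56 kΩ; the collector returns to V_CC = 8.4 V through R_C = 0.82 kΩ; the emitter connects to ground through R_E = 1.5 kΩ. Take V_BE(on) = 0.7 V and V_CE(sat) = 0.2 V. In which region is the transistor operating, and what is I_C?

Assume active. Base-emitter loop: I_B = (V_BB − V_BE)/(R_B + (β+1)R_E) = (2.9 − 0.7)/(56 + 101×1.5) = 0.0106 mA.
I_C = β·I_B = 100×0.0106 = 1.06 mA.
V_CE = V_CC − I_C·R_C − I_E·R_E = 8.4 − 1.06×0.82 − 1.07×1.5 = 5.92 V > V_CE(sat), so the active-region assumption holds.

active; I_C ≈ 1.1 mA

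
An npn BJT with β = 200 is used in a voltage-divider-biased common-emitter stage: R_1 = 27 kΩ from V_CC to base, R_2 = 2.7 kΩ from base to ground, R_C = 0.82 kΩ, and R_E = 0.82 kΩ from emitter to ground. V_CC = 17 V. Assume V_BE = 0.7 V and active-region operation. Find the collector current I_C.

I_C ≈ 1 mA

Thevenize the base divider: V_Th = V_CC·R_2/(R_1+R_2) = 17×2.7/29.7 = 1.55 V, R_Th = R_1‖R_2 = 2.45 kΩ.
Base-emitter loop: V_Th = I_B·R_Th + V_BE + (β+1)I_B·R_E, so I_B = (1.55 − 0.7) / (2.45 + 201×0.82) = 0.00505 mA.
I_C = β·I_B = 200×0.00505 = 1.01 mA, and I_E = (β+1)I_B = 1.02 mA.
V_CE = V_CC − I_C·R_C − I_E·R_E = 17 − 1.01×0.82 − 1.02×0.82 = 15.3 V.
V_CE = 15.3 V > 0.2 V confirms active-region operation.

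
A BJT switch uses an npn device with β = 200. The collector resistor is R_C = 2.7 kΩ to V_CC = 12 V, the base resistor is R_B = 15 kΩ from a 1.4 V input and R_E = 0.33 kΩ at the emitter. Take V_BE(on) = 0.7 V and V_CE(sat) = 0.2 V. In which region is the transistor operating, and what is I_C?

active; I_C ≈ 1.7 mA

Assume active. Base-emitter loop: I_B = (V_BB − V_BE)/(R_B + (β+1)R_E) = (1.4 − 0.7)/(15 + 201×0.33) = 0.00861 mA.
I_C = β·I_B = 200×0.00861 = 1.72 mA.
V_CE = V_CC − I_C·R_C − I_E·R_E = 12 − 1.72×2.7 − 1.73×0.33 = 6.78 V > V_CE(sat), so the active-region assumption holds.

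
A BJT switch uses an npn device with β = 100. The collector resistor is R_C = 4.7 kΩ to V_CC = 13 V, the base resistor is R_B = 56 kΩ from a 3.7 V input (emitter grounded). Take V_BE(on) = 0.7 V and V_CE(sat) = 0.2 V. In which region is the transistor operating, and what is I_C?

saturation; I_C ≈ 2.7 mA

Assume active: I_B = (3.7 − 0.7)/56 = 0.0536 mA, giving I_C = β·I_B = 5.36 mA.
But then V_CE = 13 − 5.36×4.7 = -12.2 V < V_CE(sat) = 0.2 V — impossible in the active region.
So the transistor is saturated. With V_CE = 0.2 V, I_C = (V_CC − 0.2)/R_C = 12.8/4.7 = 2.72 mA.
Check: β·I_B = 5.36 mA > I_C = 2.72 mA, confirming saturation.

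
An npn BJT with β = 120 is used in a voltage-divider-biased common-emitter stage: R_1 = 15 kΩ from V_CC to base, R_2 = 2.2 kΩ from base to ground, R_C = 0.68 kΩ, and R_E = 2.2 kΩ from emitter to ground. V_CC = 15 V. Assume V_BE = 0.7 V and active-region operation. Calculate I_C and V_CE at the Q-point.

Thevenize the base divider: V_Th = V_CC·R_2/(R_1+R_2) = 15×2.2/17.2 = 1.92 V, R_Th = R_1‖R_2 = 1.92 kΩ.
Base-emitter loop: V_Th = I_B·R_Th + V_BE + (β+1)I_B·R_E, so I_B = (1.92 − 0.7) / (1.92 + 121×2.2) = 0.00455 mA.
I_C = β·I_B = 120×0.00455 = 0.545 mA, and I_E = (β+1)I_B = 0.55 mA.
V_CE = V_CC − I_C·R_C − I_E·R_E = 15 − 0.545×0.68 − 0.55×2.2 = 13.4 V.
V_CE = 13.4 V > 0.2 V confirms active-region operation.

I_C ≈ 0.55 mA, V_CE ≈ 13 V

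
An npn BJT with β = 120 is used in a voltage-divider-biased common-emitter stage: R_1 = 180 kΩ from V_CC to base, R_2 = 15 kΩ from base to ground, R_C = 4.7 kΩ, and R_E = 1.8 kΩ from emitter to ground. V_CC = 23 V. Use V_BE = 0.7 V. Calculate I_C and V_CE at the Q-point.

I_C ≈ 0.55 mA, V_CE ≈ 19 V

Thevenize the base divider: V_Th = V_CC·R_2/(R_1+R_2) = 23×15/195 = 1.77 V, R_Th = R_1‖R_2 = 13.8 kΩ.
Base-emitter loop: V_Th = I_B·R_Th + V_BE + (β+1)I_B·R_E, so I_B = (1.77 − 0.7) / (13.8 + 121×1.8) = 0.00462 mA.
I_C = β·I_B = 120×0.00462 = 0.554 mA, and I_E = (β+1)I_B = 0.559 mA.
V_CE = V_CC − I_C·R_C − I_E·R_E = 23 − 0.554×4.7 − 0.559×1.8 = 19.4 V.
V_CE = 19.4 V > 0.2 V confirms active-region operation.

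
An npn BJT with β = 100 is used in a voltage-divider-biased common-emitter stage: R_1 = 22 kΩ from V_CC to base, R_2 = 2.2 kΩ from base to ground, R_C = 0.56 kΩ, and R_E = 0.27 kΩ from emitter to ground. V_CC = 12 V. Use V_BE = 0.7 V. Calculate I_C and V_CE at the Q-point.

I_C ≈ 1.3 mA, V_CE ≈ 11 V

Thevenize the base divider: V_Th = V_CC·R_2/(R_1+R_2) = 12×2.2/24.2 = 1.09 V, R_Th = R_1‖R_2 = 2 kΩ.
Base-emitter loop: V_Th = I_B·R_Th + V_BE + (β+1)I_B·R_E, so I_B = (1.09 − 0.7) / (2 + 101×0.27) = 0.0134 mA.
I_C = β·I_B = 100×0.0134 = 1.34 mA, and I_E = (β+1)I_B = 1.35 mA.
V_CE = V_CC − I_C·R_C − I_E·R_E = 12 − 1.34×0.56 − 1.35×0.27 = 10.9 V.
V_CE = 10.9 V > 0.2 V confirms active-region operation.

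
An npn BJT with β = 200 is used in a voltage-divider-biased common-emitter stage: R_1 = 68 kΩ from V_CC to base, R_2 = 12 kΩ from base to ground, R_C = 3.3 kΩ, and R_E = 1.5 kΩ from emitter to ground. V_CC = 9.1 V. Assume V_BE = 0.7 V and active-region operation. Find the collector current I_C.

Thevenize the base divider: V_Th = V_CC·R_2/(R_1+R_2) = 9.1×12/80 = 1.36 V, R_Th = R_1‖R_2 = 10.2 kΩ.
Base-emitter loop: V_Th = I_B·R_Th + V_BE + (β+1)I_B·R_E, so I_B = (1.36 − 0.7) / (10.2 + 201×1.5) = 0.00213 mA.
I_C = β·I_B = 200×0.00213 = 0.427 mA, and I_E = (β+1)I_B = 0.429 mA.
V_CE = V_CC − I_C·R_C − I_E·R_E = 9.1 − 0.427×3.3 − 0.429×1.5 = 7.05 V.
V_CE = 7.05 V > 0.2 V confirms active-region operation.

I_C ≈ 0.43 mA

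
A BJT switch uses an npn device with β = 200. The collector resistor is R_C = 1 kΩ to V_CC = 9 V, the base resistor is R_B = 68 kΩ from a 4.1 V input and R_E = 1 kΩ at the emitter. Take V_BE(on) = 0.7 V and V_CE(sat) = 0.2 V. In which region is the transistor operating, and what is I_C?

Assume active. Base-emitter loop: I_B = (V_BB − V_BE)/(R_B + (β+1)R_E) = (4.1 − 0.7)/(68 + 201×1) = 0.0126 mA.
I_C = β·I_B = 200×0.0126 = 2.53 mA.
V_CE = V_CC − I_C·R_C − I_E·R_E = 9 − 2.53×1 − 2.54×1 = 3.93 V > V_CE(sat), so the active-region assumption holds.

active; I_C ≈ 2.5 mA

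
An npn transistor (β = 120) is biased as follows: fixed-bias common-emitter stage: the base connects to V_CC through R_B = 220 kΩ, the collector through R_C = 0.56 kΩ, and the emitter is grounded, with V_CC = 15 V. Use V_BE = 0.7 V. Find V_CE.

Base loop: V_CC = I_B·R_B + V_BE, so I_B = (15 − 0.7)/220 kΩ = 0.065 mA.
In the active region I_C = β·I_B = 120 × 0.065 = 7.8 mA.
Collector loop: V_CE = V_CC − I_C·R_C = 15 − 7.8×0.56 = 10.6 V.
Since V_CE = 10.6 V > V_CE(sat) ≈ 0.2 V, the transistor is in the active region as assumed.

V_CE ≈ 11 V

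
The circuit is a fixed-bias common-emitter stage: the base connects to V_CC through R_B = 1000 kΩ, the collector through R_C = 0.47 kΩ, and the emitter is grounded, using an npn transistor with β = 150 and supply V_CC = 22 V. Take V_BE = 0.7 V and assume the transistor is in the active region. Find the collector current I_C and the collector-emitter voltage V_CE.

Base loop: V_CC = I_B·R_B + V_BE, so I_B = (22 − 0.7)/1000 kΩ = 0.0213 mA.
In the active region I_C = β·I_B = 150 × 0.0213 = 3.19 mA.
Collector loop: V_CE = V_CC − I_C·R_C = 22 − 3.19×0.47 = 20.5 V.
Since V_CE = 20.5 V > V_CE(sat) ≈ 0.2 V, the transistor is in the active region as assumed.

I_C ≈ 3.2 mA, V_CE ≈ 20 V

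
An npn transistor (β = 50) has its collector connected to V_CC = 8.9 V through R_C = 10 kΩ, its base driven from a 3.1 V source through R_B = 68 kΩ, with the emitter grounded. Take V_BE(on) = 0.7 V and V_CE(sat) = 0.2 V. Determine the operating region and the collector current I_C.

saturation; I_C ≈ 0.87 mA

Assume active: I_B = (3.1 − 0.7)/68 = 0.0353 mA, giving I_C = β·I_B = 1.76 mA.
But then V_CE = 8.9 − 1.76×10 = -8.75 V < V_CE(sat) = 0.2 V — impossible in the active region.
So the transistor is saturated. With V_CE = 0.2 V, I_C = (V_CC − 0.2)/R_C = 8.7/10 = 0.87 mA.
Check: β·I_B = 1.76 mA > I_C = 0.87 mA, confirming saturation.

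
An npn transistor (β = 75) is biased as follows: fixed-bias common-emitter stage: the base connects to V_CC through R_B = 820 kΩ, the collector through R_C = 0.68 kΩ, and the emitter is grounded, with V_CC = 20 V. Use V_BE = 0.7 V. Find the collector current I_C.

I_C ≈ 1.8 mA

Base loop: V_CC = I_B·R_B + V_BE, so I_B = (20 − 0.7)/820 kΩ = 0.0235 mA.
In the active region I_C = β·I_B = 75 × 0.0235 = 1.77 mA.
Collector loop: V_CE = V_CC − I_C·R_C = 20 − 1.77×0.68 = 18.8 V.
Since V_CE = 18.8 V > V_CE(sat) ≈ 0.2 V, the transistor is in the active region as assumed.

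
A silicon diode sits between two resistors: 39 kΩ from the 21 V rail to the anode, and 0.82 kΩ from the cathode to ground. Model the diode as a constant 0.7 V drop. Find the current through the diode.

The two resistors are in series with the diode, so KVL gives 21 = I·39 + 0.7 + I·0.82.
I = (21 − 0.7) / (39 + 0.82) kΩ = 20.3 / 39.8 = 0.51 mA.

I ≈ 0.51 mA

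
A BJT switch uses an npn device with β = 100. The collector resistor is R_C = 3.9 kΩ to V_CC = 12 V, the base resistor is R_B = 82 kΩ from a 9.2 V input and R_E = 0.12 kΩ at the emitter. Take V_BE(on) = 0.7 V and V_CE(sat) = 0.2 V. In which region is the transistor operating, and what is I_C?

Assume active: I_B = (9.2 − 0.7)/(82 + 101×0.12) = 0.0903 mA, I_C = β·I_B = 9.03 mA.
Then V_CE = 12 − 9.03×3.9 − 9.12×0.12 = -24.3 V < 0.2 V — the active assumption fails.
Re-solve with V_CE = 0.2 V. KCL at the emitter: V_E/R_E = (V_BB−0.7−V_E)/R_B + (V_CC−0.2−V_E)/R_C, giving V_E = 0.364 V.
I_C = (V_CC − 0.2 − V_E)/R_C = (11.8 − 0.364)/3.9 = 2.93 mA.
Check: I_B = (8.5 − 0.364)/82 = 0.0992 mA, and β·I_B = 9.92 mA > I_C, confirming saturation.

saturation; I_C ≈ 2.9 mA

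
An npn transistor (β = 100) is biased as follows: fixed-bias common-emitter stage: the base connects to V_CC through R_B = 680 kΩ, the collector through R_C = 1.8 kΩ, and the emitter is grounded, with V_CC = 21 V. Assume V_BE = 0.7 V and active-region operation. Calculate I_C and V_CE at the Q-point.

I_C ≈ 3 mA, V_CE ≈ 16 V

Base loop: V_CC = I_B·R_B + V_BE, so I_B = (21 − 0.7)/680 kΩ = 0.0299 mA.
In the active region I_C = β·I_B = 100 × 0.0299 = 2.99 mA.
Collector loop: V_CE = V_CC − I_C·R_C = 21 − 2.99×1.8 = 15.6 V.
Since V_CE = 15.6 V > V_CE(sat) ≈ 0.2 V, the transistor is in the active region as assumed.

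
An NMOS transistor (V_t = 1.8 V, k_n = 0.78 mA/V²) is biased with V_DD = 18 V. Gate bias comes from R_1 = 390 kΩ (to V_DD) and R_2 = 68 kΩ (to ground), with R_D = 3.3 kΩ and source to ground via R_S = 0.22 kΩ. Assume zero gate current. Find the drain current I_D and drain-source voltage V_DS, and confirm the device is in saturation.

V_G = V_DD·R_2/(R_1+R_2) = 18×68/458 = 2.67 V.
Assume saturation: I_D = (k_n/2)(V_GS − V_t)² with V_GS = V_G − I_D·R_S = 2.67 − 0.22·I_D.
Substituting gives 0.0189·I_D² − 1.15·I_D + 0.297 = 0, with roots I_D = 0.259 or 60.6 mA.
The root I_D = 60.6 mA gives V_GS = -10.7 V ≤ V_t, so take I_D = 0.259 mA.
Then V_GS = 2.62 V and V_DS = V_DD − I_D(R_D+R_S) = 18 − 0.259×3.52 = 17.1 V.
Saturation requires V_DS ≥ V_GS − V_t = 0.815 V; 17.1 ≥ 0.815 ✓.

I_D ≈ 0.26 mA, V_DS ≈ 17 V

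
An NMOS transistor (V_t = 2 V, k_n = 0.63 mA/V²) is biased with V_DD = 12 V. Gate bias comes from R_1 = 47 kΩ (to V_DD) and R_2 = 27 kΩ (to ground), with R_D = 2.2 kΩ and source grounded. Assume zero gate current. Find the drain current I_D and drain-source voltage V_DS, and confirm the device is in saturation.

V_G = V_DD·R_2/(R_1+R_2) = 12×27/74 = 4.38 V. With the source grounded, V_GS = V_G = 4.38 V.
Assume saturation: I_D = (k_n/2)(V_GS − V_t)² = (0.63/2)×(4.38 − 2)² = 0.315×2.38² = 1.78 mA.
V_DS = V_DD − I_D·R_D = 12 − 1.78×2.2 = 8.08 V.
Saturation requires V_DS ≥ V_GS − V_t = 2.38 V; 8.08 ≥ 2.38 ✓.

I_D ≈ 1.8 mA, V_DS ≈ 8.1 V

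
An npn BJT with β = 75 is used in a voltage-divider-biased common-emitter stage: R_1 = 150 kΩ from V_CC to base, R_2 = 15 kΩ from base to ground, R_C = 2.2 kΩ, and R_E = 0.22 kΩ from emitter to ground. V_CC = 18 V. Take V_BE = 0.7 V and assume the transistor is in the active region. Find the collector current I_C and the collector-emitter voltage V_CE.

I_C ≈ 2.3 mA, V_CE ≈ 12 V

Thevenize the base divider: V_Th = V_CC·R_2/(R_1+R_2) = 18×15/165 = 1.64 V, R_Th = R_1‖R_2 = 13.6 kΩ.
Base-emitter loop: V_Th = I_B·R_Th + V_BE + (β+1)I_B·R_E, so I_B = (1.64 − 0.7) / (13.6 + 76×0.22) = 0.0308 mA.
I_C = β·I_B = 75×0.0308 = 2.31 mA, and I_E = (β+1)I_B = 2.34 mA.
V_CE = V_CC − I_C·R_C − I_E·R_E = 18 − 2.31×2.2 − 2.34×0.22 = 12.4 V.
V_CE = 12.4 V > 0.2 V confirms active-region operation.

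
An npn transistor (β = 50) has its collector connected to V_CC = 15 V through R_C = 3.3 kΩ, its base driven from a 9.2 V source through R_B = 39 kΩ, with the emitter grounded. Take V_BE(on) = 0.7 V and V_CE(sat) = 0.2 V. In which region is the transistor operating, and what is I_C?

Assume active: I_B = (9.2 − 0.7)/39 = 0.218 mA, giving I_C = β·I_B = 10.9 mA.
But then V_CE = 15 − 10.9×3.3 = -21 V < V_CE(sat) = 0.2 V — impossible in the active region.
So the transistor is saturated. With V_CE = 0.2 V, I_C = (V_CC − 0.2)/R_C = 14.8/3.3 = 4.48 mA.
Check: β·I_B = 10.9 mA > I_C = 4.48 mA, confirming saturation.

saturation; I_C ≈ 4.5 mA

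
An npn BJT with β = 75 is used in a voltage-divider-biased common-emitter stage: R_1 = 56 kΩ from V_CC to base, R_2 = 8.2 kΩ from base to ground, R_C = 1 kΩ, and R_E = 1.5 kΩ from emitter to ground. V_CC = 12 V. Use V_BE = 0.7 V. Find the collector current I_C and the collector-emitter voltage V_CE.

I_C ≈ 0.52 mA, V_CE ≈ 11 V

Thevenize the base divider: V_Th = V_CC·R_2/(R_1+R_2) = 12×8.2/64.2 = 1.53 V, R_Th = R_1‖R_2 = 7.15 kΩ.
Base-emitter loop: V_Th = I_B·R_Th + V_BE + (β+1)I_B·R_E, so I_B = (1.53 − 0.7) / (7.15 + 76×1.5) = 0.00687 mA.
I_C = β·I_B = 75×0.00687 = 0.515 mA, and I_E = (β+1)I_B = 0.522 mA.
V_CE = V_CC − I_C·R_C − I_E·R_E = 12 − 0.515×1 − 0.522×1.5 = 10.7 V.
V_CE = 10.7 V > 0.2 V confirms active-region operation.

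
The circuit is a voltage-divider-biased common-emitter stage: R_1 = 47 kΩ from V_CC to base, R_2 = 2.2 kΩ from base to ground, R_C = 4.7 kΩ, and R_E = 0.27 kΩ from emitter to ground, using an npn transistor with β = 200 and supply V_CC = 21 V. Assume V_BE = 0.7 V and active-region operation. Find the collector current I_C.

Thevenize the base divider: V_Th = V_CC·R_2/(R_1+R_2) = 21×2.2/49.2 = 0.939 V, R_Th = R_1‖R_2 = 2.1 kΩ.
Base-emitter loop: V_Th = I_B·R_Th + V_BE + (β+1)I_B·R_E, so I_B = (0.939 − 0.7) / (2.1 + 201×0.27) = 0.00424 mA.
I_C = β·I_B = 200×0.00424 = 0.848 mA, and I_E = (β+1)I_B = 0.852 mA.
V_CE = V_CC − I_C·R_C − I_E·R_E = 21 − 0.848×4.7 − 0.852×0.27 = 16.8 V.
V_CE = 16.8 V > 0.2 V confirms active-region operation.

I_C ≈ 0.85 mA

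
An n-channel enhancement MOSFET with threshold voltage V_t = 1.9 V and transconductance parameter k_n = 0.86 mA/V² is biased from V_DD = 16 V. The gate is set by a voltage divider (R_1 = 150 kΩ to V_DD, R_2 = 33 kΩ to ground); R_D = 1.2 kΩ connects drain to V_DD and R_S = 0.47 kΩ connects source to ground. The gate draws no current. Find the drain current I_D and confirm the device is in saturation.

V_G = V_DD·R_2/(R_1+R_2) = 16×33/183 = 2.89 V.
Assume saturation: I_D = (k_n/2)(V_GS − V_t)² with V_GS = V_G − I_D·R_S = 2.89 − 0.47·I_D.
Substituting gives 0.095·I_D² − 1.4·I_D + 0.417 = 0, with roots I_D = 0.305 or 14.4 mA.
The root I_D = 14.4 mA gives V_GS = -3.89 V ≤ V_t, so take I_D = 0.305 mA.
Then V_GS = 2.74 V and V_DS = V_DD − I_D(R_D+R_S) = 16 − 0.305×1.67 = 15.5 V.
Saturation requires V_DS ≥ V_GS − V_t = 0.842 V; 15.5 ≥ 0.842 ✓.

I_D ≈ 0.3 mA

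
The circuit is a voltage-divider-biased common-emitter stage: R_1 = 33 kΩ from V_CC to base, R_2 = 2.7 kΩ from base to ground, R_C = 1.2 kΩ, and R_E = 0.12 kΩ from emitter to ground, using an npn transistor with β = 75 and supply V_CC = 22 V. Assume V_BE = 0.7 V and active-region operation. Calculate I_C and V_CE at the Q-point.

I_C ≈ 6.2 mA, V_CE ≈ 14 V

Thevenize the base divider: V_Th = V_CC·R_2/(R_1+R_2) = 22×2.7/35.7 = 1.66 V, R_Th = R_1‖R_2 = 2.5 kΩ.
Base-emitter loop: V_Th = I_B·R_Th + V_BE + (β+1)I_B·R_E, so I_B = (1.66 − 0.7) / (2.5 + 76×0.12) = 0.083 mA.
I_C = β·I_B = 75×0.083 = 6.22 mA, and I_E = (β+1)I_B = 6.31 mA.
V_CE = V_CC − I_C·R_C − I_E·R_E = 22 − 6.22×1.2 − 6.31×0.12 = 13.8 V.
V_CE = 13.8 V > 0.2 V confirms active-region operation.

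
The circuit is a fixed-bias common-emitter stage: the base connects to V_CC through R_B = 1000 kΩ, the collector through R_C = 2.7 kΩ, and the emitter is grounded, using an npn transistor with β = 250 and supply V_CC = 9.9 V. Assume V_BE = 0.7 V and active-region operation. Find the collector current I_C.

Base loop: V_CC = I_B·R_B + V_BE, so I_B = (9.9 − 0.7)/1000 kΩ = 0.0092 mA.
In the active region I_C = β·I_B = 250 × 0.0092 = 2.3 mA.
Collector loop: V_CE = V_CC − I_C·R_C = 9.9 − 2.3×2.7 = 3.69 V.
Since V_CE = 3.69 V > V_CE(sat) ≈ 0.2 V, the transistor is in the active region as assumed.

I_C ≈ 2.3 mA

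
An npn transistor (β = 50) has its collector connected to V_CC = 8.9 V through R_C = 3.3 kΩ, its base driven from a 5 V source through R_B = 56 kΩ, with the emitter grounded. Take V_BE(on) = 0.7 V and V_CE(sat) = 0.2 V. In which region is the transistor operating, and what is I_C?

saturation; I_C ≈ 2.6 mA

Assume active: I_B = (5 − 0.7)/56 = 0.0768 mA, giving I_C = β·I_B = 3.84 mA.
But then V_CE = 8.9 − 3.84×3.3 = -3.77 V < V_CE(sat) = 0.2 V — impossible in the active region.
So the transistor is saturated. With V_CE = 0.2 V, I_C = (V_CC − 0.2)/R_C = 8.7/3.3 = 2.64 mA.
Check: β·I_B = 3.84 mA > I_C = 2.64 mA, confirming saturation.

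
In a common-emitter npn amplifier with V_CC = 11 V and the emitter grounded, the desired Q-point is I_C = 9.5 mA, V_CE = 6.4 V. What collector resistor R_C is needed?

R_C ≈ 0.48 kΩ

Collector loop: V_CC = I_C·R_C + V_CE.
R_C = (V_CC − V_CE)/I_C = (11 − 6.4)/9.5 = 0.484 kΩ.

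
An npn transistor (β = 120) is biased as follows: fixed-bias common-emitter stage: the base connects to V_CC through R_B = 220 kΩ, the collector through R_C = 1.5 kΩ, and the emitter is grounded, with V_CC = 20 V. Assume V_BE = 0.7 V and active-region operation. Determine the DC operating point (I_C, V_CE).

I_C ≈ 11 mA, V_CE ≈ 4.2 V

Base loop: V_CC = I_B·R_B + V_BE, so I_B = (20 − 0.7)/220 kΩ = 0.0877 mA.
In the active region I_C = β·I_B = 120 × 0.0877 = 10.5 mA.
Collector loop: V_CE = V_CC − I_C·R_C = 20 − 10.5×1.5 = 4.21 V.
Since V_CE = 4.21 V > V_CE(sat) ≈ 0.2 V, the transistor is in the active region as assumed.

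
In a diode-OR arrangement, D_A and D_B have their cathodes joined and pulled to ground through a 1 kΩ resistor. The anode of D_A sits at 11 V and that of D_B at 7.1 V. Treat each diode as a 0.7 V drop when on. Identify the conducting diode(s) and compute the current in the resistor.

Assume both conduct. Then node N would need to be at both 11−0.7 = 10.3 V and 7.1−0.7 = 6.4 V, which is impossible.
Assume only D_A conducts: V_N = 11 − 0.7 = 10.3 V, so I_R = 10.3/1 = 10.3 mA.
Check D_B: its anode-to-cathode voltage is 7.1 − 10.3 = -3.2 V < 0.7 V, so it is off. The assumption is consistent.

Only D_A conducts; I_R ≈ 10 mA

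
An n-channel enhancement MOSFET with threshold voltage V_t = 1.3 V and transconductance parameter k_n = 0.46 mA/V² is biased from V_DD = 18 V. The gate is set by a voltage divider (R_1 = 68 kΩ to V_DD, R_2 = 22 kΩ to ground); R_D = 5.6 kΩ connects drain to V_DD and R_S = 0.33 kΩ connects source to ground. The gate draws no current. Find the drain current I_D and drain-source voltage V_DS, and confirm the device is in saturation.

I_D ≈ 1.5 mA, V_DS ≈ 8.8 V

V_G = V_DD·R_2/(R_1+R_2) = 18×22/90 = 4.4 V.
Assume saturation: I_D = (k_n/2)(V_GS − V_t)² with V_GS = V_G − I_D·R_S = 4.4 − 0.33·I_D.
Substituting gives 0.025·I_D² − 1.47·I_D + 2.21 = 0, with roots I_D = 1.54 or 57.2 mA.
The root I_D = 57.2 mA gives V_GS = -14.5 V ≤ V_t, so take I_D = 1.54 mA.
Then V_GS = 3.89 V and V_DS = V_DD − I_D(R_D+R_S) = 18 − 1.54×5.93 = 8.85 V.
Saturation requires V_DS ≥ V_GS − V_t = 2.59 V; 8.85 ≥ 2.59 ✓.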